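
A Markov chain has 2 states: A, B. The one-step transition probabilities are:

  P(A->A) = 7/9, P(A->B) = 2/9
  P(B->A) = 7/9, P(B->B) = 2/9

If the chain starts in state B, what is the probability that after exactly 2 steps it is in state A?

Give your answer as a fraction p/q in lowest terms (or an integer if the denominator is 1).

Answer: 7/9

Derivation:
Computing P^2 by repeated multiplication:
P^1 =
  A: [7/9, 2/9]
  B: [7/9, 2/9]
P^2 =
  A: [7/9, 2/9]
  B: [7/9, 2/9]

(P^2)[B -> A] = 7/9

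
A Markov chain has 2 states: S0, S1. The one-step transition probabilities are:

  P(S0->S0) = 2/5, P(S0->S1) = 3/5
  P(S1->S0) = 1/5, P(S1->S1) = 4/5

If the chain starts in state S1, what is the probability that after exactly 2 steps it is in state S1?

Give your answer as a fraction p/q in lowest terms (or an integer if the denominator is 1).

Computing P^2 by repeated multiplication:
P^1 =
  S0: [2/5, 3/5]
  S1: [1/5, 4/5]
P^2 =
  S0: [7/25, 18/25]
  S1: [6/25, 19/25]

(P^2)[S1 -> S1] = 19/25

Answer: 19/25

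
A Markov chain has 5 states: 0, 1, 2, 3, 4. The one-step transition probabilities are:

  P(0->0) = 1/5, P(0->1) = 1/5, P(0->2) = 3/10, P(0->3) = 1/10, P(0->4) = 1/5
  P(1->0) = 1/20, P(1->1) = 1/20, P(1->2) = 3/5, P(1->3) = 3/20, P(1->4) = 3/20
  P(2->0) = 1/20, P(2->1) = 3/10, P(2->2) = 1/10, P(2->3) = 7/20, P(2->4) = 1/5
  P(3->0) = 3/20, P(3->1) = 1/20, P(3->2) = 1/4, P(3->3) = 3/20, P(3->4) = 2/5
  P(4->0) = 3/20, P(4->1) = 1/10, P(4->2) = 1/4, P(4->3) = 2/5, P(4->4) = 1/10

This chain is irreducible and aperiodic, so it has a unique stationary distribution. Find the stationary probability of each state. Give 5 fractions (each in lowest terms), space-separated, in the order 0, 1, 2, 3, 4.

The stationary distribution satisfies pi = pi * P, i.e.:
  pi_0 = 1/5*pi_0 + 1/20*pi_1 + 1/20*pi_2 + 3/20*pi_3 + 3/20*pi_4
  pi_1 = 1/5*pi_0 + 1/20*pi_1 + 3/10*pi_2 + 1/20*pi_3 + 1/10*pi_4
  pi_2 = 3/10*pi_0 + 3/5*pi_1 + 1/10*pi_2 + 1/4*pi_3 + 1/4*pi_4
  pi_3 = 1/10*pi_0 + 3/20*pi_1 + 7/20*pi_2 + 3/20*pi_3 + 2/5*pi_4
  pi_4 = 1/5*pi_0 + 3/20*pi_1 + 1/5*pi_2 + 2/5*pi_3 + 1/10*pi_4
with normalization: pi_0 + pi_1 + pi_2 + pi_3 + pi_4 = 1.

Using the first 4 balance equations plus normalization, the linear system A*pi = b is:
  [-4/5, 1/20, 1/20, 3/20, 3/20] . pi = 0
  [1/5, -19/20, 3/10, 1/20, 1/10] . pi = 0
  [3/10, 3/5, -9/10, 1/4, 1/4] . pi = 0
  [1/10, 3/20, 7/20, -17/20, 2/5] . pi = 0
  [1, 1, 1, 1, 1] . pi = 1

Solving yields:
  pi_0 = 8343/72803
  pi_1 = 31640/218409
  pi_2 = 58198/218409
  pi_3 = 55228/218409
  pi_4 = 48314/218409

Verification (pi * P):
  8343/72803*1/5 + 31640/218409*1/20 + 58198/218409*1/20 + 55228/218409*3/20 + 48314/218409*3/20 = 8343/72803 = pi_0  (ok)
  8343/72803*1/5 + 31640/218409*1/20 + 58198/218409*3/10 + 55228/218409*1/20 + 48314/218409*1/10 = 31640/218409 = pi_1  (ok)
  8343/72803*3/10 + 31640/218409*3/5 + 58198/218409*1/10 + 55228/218409*1/4 + 48314/218409*1/4 = 58198/218409 = pi_2  (ok)
  8343/72803*1/10 + 31640/218409*3/20 + 58198/218409*7/20 + 55228/218409*3/20 + 48314/218409*2/5 = 55228/218409 = pi_3  (ok)
  8343/72803*1/5 + 31640/218409*3/20 + 58198/218409*1/5 + 55228/218409*2/5 + 48314/218409*1/10 = 48314/218409 = pi_4  (ok)

Answer: 8343/72803 31640/218409 58198/218409 55228/218409 48314/218409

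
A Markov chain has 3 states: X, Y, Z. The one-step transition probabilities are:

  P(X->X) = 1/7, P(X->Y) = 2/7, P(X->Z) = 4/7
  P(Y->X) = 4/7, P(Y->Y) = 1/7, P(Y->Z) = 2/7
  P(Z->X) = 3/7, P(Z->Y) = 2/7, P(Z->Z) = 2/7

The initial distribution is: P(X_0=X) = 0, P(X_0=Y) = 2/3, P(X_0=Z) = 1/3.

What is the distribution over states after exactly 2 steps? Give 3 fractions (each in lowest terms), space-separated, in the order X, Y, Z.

Propagating the distribution step by step (d_{t+1} = d_t * P):
d_0 = (X=0, Y=2/3, Z=1/3)
  d_1[X] = 0*1/7 + 2/3*4/7 + 1/3*3/7 = 11/21
  d_1[Y] = 0*2/7 + 2/3*1/7 + 1/3*2/7 = 4/21
  d_1[Z] = 0*4/7 + 2/3*2/7 + 1/3*2/7 = 2/7
d_1 = (X=11/21, Y=4/21, Z=2/7)
  d_2[X] = 11/21*1/7 + 4/21*4/7 + 2/7*3/7 = 15/49
  d_2[Y] = 11/21*2/7 + 4/21*1/7 + 2/7*2/7 = 38/147
  d_2[Z] = 11/21*4/7 + 4/21*2/7 + 2/7*2/7 = 64/147
d_2 = (X=15/49, Y=38/147, Z=64/147)

Answer: 15/49 38/147 64/147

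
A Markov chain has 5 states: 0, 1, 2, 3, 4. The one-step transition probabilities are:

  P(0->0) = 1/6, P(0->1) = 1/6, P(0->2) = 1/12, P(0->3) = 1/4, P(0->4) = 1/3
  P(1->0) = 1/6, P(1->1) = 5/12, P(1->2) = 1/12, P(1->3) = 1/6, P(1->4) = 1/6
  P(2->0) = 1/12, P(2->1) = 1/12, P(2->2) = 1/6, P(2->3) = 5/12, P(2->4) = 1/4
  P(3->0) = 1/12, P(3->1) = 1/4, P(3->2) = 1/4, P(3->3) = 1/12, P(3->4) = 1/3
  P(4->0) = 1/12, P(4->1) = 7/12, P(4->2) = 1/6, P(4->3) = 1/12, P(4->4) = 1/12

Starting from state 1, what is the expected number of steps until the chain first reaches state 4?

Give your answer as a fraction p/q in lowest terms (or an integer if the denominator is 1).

Answer: 6628/1543

Derivation:
Let h_i = expected steps to first reach 4 from state i.
Boundary: h_4 = 0.
First-step equations for the other states:
  h_0 = 1 + 1/6*h_0 + 1/6*h_1 + 1/12*h_2 + 1/4*h_3 + 1/3*h_4
  h_1 = 1 + 1/6*h_0 + 5/12*h_1 + 1/12*h_2 + 1/6*h_3 + 1/6*h_4
  h_2 = 1 + 1/12*h_0 + 1/12*h_1 + 1/6*h_2 + 5/12*h_3 + 1/4*h_4
  h_3 = 1 + 1/12*h_0 + 1/4*h_1 + 1/4*h_2 + 1/12*h_3 + 1/3*h_4

Substituting h_4 = 0 and rearranging gives the linear system (I - Q) h = 1:
  [5/6, -1/6, -1/12, -1/4] . (h_0, h_1, h_2, h_3) = 1
  [-1/6, 7/12, -1/12, -1/6] . (h_0, h_1, h_2, h_3) = 1
  [-1/12, -1/12, 5/6, -5/12] . (h_0, h_1, h_2, h_3) = 1
  [-1/12, -1/4, -1/4, 11/12] . (h_0, h_1, h_2, h_3) = 1

Solving yields:
  h_0 = 5436/1543
  h_1 = 6628/1543
  h_2 = 5848/1543
  h_3 = 5580/1543

Starting state is 1, so the expected hitting time is h_1 = 6628/1543.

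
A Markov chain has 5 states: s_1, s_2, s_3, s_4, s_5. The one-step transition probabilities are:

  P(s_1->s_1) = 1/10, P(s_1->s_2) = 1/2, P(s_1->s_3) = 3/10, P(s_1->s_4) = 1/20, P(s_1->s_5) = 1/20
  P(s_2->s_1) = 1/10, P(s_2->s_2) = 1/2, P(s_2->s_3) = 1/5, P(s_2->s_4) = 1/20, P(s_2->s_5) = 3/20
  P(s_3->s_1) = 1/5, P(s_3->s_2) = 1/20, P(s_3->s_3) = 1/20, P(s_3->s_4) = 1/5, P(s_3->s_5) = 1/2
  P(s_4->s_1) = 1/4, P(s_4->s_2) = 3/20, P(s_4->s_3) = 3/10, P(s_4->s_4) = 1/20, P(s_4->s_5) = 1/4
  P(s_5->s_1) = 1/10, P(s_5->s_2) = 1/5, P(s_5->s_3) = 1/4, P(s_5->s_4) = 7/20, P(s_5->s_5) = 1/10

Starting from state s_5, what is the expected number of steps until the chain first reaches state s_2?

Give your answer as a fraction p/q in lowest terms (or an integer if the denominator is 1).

Answer: 258820/52321

Derivation:
Let h_i = expected steps to first reach s_2 from state i.
Boundary: h_s_2 = 0.
First-step equations for the other states:
  h_s_1 = 1 + 1/10*h_s_1 + 1/2*h_s_2 + 3/10*h_s_3 + 1/20*h_s_4 + 1/20*h_s_5
  h_s_3 = 1 + 1/5*h_s_1 + 1/20*h_s_2 + 1/20*h_s_3 + 1/5*h_s_4 + 1/2*h_s_5
  h_s_4 = 1 + 1/4*h_s_1 + 3/20*h_s_2 + 3/10*h_s_3 + 1/20*h_s_4 + 1/4*h_s_5
  h_s_5 = 1 + 1/10*h_s_1 + 1/5*h_s_2 + 1/4*h_s_3 + 7/20*h_s_4 + 1/10*h_s_5

Substituting h_s_2 = 0 and rearranging gives the linear system (I - Q) h = 1:
  [9/10, -3/10, -1/20, -1/20] . (h_s_1, h_s_3, h_s_4, h_s_5) = 1
  [-1/5, 19/20, -1/5, -1/2] . (h_s_1, h_s_3, h_s_4, h_s_5) = 1
  [-1/4, -3/10, 19/20, -1/4] . (h_s_1, h_s_3, h_s_4, h_s_5) = 1
  [-1/10, -1/4, -7/20, 9/10] . (h_s_1, h_s_3, h_s_4, h_s_5) = 1

Solving yields:
  h_s_1 = 181840/52321
  h_s_3 = 284500/52321
  h_s_4 = 260880/52321
  h_s_5 = 258820/52321

Starting state is s_5, so the expected hitting time is h_s_5 = 258820/52321.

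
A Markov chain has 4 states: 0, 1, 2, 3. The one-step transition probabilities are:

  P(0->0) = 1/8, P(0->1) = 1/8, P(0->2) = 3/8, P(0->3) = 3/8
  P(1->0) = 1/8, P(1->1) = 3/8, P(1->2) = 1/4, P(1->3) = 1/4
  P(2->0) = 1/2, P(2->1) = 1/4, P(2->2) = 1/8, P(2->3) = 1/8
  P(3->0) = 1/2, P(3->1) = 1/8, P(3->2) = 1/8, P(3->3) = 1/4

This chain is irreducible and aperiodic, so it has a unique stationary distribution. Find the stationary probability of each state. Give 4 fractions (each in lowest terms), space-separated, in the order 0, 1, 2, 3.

Answer: 161/523 107/523 119/523 136/523

Derivation:
The stationary distribution satisfies pi = pi * P, i.e.:
  pi_0 = 1/8*pi_0 + 1/8*pi_1 + 1/2*pi_2 + 1/2*pi_3
  pi_1 = 1/8*pi_0 + 3/8*pi_1 + 1/4*pi_2 + 1/8*pi_3
  pi_2 = 3/8*pi_0 + 1/4*pi_1 + 1/8*pi_2 + 1/8*pi_3
  pi_3 = 3/8*pi_0 + 1/4*pi_1 + 1/8*pi_2 + 1/4*pi_3
with normalization: pi_0 + pi_1 + pi_2 + pi_3 = 1.

Using the first 3 balance equations plus normalization, the linear system A*pi = b is:
  [-7/8, 1/8, 1/2, 1/2] . pi = 0
  [1/8, -5/8, 1/4, 1/8] . pi = 0
  [3/8, 1/4, -7/8, 1/8] . pi = 0
  [1, 1, 1, 1] . pi = 1

Solving yields:
  pi_0 = 161/523
  pi_1 = 107/523
  pi_2 = 119/523
  pi_3 = 136/523

Verification (pi * P):
  161/523*1/8 + 107/523*1/8 + 119/523*1/2 + 136/523*1/2 = 161/523 = pi_0  (ok)
  161/523*1/8 + 107/523*3/8 + 119/523*1/4 + 136/523*1/8 = 107/523 = pi_1  (ok)
  161/523*3/8 + 107/523*1/4 + 119/523*1/8 + 136/523*1/8 = 119/523 = pi_2  (ok)
  161/523*3/8 + 107/523*1/4 + 119/523*1/8 + 136/523*1/4 = 136/523 = pi_3  (ok)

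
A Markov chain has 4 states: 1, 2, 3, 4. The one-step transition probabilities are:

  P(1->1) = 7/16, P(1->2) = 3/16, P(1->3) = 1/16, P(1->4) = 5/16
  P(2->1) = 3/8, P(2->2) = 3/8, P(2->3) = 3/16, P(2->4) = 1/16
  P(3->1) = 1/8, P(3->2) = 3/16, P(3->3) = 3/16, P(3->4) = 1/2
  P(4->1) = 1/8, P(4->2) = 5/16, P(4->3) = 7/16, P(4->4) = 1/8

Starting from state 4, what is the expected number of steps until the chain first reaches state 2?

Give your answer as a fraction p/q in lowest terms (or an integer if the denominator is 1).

Let h_i = expected steps to first reach 2 from state i.
Boundary: h_2 = 0.
First-step equations for the other states:
  h_1 = 1 + 7/16*h_1 + 3/16*h_2 + 1/16*h_3 + 5/16*h_4
  h_3 = 1 + 1/8*h_1 + 3/16*h_2 + 3/16*h_3 + 1/2*h_4
  h_4 = 1 + 1/8*h_1 + 5/16*h_2 + 7/16*h_3 + 1/8*h_4

Substituting h_2 = 0 and rearranging gives the linear system (I - Q) h = 1:
  [9/16, -1/16, -5/16] . (h_1, h_3, h_4) = 1
  [-1/8, 13/16, -1/2] . (h_1, h_3, h_4) = 1
  [-1/8, -7/16, 7/8] . (h_1, h_3, h_4) = 1

Solving yields:
  h_1 = 1984/445
  h_3 = 1936/445
  h_4 = 352/89

Starting state is 4, so the expected hitting time is h_4 = 352/89.

Answer: 352/89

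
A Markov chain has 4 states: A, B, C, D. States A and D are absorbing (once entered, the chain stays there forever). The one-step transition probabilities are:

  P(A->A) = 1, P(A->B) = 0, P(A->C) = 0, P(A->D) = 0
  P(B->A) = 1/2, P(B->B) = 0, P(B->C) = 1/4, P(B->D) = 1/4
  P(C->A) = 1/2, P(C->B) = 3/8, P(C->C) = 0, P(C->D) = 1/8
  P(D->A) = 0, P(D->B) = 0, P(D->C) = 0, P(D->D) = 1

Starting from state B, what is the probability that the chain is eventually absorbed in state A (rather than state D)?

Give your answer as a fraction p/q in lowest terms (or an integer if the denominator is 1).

Let a_i = P(absorbed in A | start in state i).
Boundary conditions: a_A = 1, a_D = 0.
For each transient state i, a_i = sum_j P(i->j) * a_j:
  a_B = 1/2*a_A + 0*a_B + 1/4*a_C + 1/4*a_D
  a_C = 1/2*a_A + 3/8*a_B + 0*a_C + 1/8*a_D

Substituting a_A = 1 and a_D = 0, rearrange to (I - Q) a = r where r[i] = P(i -> A):
  [1, -1/4] . (a_B, a_C) = 1/2
  [-3/8, 1] . (a_B, a_C) = 1/2

Solving yields:
  a_B = 20/29
  a_C = 22/29

Starting state is B, so the absorption probability is a_B = 20/29.

Answer: 20/29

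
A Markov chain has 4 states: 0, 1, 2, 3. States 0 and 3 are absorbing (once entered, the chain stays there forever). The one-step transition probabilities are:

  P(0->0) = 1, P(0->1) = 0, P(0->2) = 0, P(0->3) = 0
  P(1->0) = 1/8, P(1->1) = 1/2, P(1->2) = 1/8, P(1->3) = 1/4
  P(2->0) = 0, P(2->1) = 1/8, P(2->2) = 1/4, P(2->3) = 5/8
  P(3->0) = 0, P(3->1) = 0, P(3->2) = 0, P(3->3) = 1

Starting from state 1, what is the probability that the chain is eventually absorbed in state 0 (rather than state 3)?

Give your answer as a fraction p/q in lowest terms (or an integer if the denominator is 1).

Answer: 6/23

Derivation:
Let a_i = P(absorbed in 0 | start in state i).
Boundary conditions: a_0 = 1, a_3 = 0.
For each transient state i, a_i = sum_j P(i->j) * a_j:
  a_1 = 1/8*a_0 + 1/2*a_1 + 1/8*a_2 + 1/4*a_3
  a_2 = 0*a_0 + 1/8*a_1 + 1/4*a_2 + 5/8*a_3

Substituting a_0 = 1 and a_3 = 0, rearrange to (I - Q) a = r where r[i] = P(i -> 0):
  [1/2, -1/8] . (a_1, a_2) = 1/8
  [-1/8, 3/4] . (a_1, a_2) = 0

Solving yields:
  a_1 = 6/23
  a_2 = 1/23

Starting state is 1, so the absorption probability is a_1 = 6/23.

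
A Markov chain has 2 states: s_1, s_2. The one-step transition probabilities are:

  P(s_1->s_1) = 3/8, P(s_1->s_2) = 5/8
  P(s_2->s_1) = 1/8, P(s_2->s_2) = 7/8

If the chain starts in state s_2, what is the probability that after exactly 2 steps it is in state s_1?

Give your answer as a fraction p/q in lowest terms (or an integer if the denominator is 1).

Computing P^2 by repeated multiplication:
P^1 =
  s_1: [3/8, 5/8]
  s_2: [1/8, 7/8]
P^2 =
  s_1: [7/32, 25/32]
  s_2: [5/32, 27/32]

(P^2)[s_2 -> s_1] = 5/32

Answer: 5/32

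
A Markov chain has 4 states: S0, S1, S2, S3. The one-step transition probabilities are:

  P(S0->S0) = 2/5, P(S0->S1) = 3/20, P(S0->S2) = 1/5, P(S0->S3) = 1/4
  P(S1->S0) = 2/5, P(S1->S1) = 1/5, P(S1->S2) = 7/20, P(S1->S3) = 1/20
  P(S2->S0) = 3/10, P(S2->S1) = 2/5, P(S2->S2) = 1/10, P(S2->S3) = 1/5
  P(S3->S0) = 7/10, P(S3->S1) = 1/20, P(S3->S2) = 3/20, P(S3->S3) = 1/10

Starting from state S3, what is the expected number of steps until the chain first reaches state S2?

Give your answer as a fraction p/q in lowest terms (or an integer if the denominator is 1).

Let h_i = expected steps to first reach S2 from state i.
Boundary: h_S2 = 0.
First-step equations for the other states:
  h_S0 = 1 + 2/5*h_S0 + 3/20*h_S1 + 1/5*h_S2 + 1/4*h_S3
  h_S1 = 1 + 2/5*h_S0 + 1/5*h_S1 + 7/20*h_S2 + 1/20*h_S3
  h_S3 = 1 + 7/10*h_S0 + 1/20*h_S1 + 3/20*h_S2 + 1/10*h_S3

Substituting h_S2 = 0 and rearranging gives the linear system (I - Q) h = 1:
  [3/5, -3/20, -1/4] . (h_S0, h_S1, h_S3) = 1
  [-2/5, 4/5, -1/20] . (h_S0, h_S1, h_S3) = 1
  [-7/10, -1/20, 9/10] . (h_S0, h_S1, h_S3) = 1

Solving yields:
  h_S0 = 858/181
  h_S1 = 712/181
  h_S3 = 908/181

Starting state is S3, so the expected hitting time is h_S3 = 908/181.

Answer: 908/181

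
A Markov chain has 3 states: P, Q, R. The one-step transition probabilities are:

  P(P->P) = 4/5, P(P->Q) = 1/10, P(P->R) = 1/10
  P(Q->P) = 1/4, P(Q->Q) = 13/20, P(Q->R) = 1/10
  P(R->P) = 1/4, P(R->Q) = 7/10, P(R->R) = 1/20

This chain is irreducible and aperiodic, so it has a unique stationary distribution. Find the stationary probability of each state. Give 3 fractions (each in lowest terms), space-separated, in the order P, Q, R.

The stationary distribution satisfies pi = pi * P, i.e.:
  pi_P = 4/5*pi_P + 1/4*pi_Q + 1/4*pi_R
  pi_Q = 1/10*pi_P + 13/20*pi_Q + 7/10*pi_R
  pi_R = 1/10*pi_P + 1/10*pi_Q + 1/20*pi_R
with normalization: pi_P + pi_Q + pi_R = 1.

Using the first 2 balance equations plus normalization, the linear system A*pi = b is:
  [-1/5, 1/4, 1/4] . pi = 0
  [1/10, -7/20, 7/10] . pi = 0
  [1, 1, 1] . pi = 1

Solving yields:
  pi_P = 5/9
  pi_Q = 22/63
  pi_R = 2/21

Verification (pi * P):
  5/9*4/5 + 22/63*1/4 + 2/21*1/4 = 5/9 = pi_P  (ok)
  5/9*1/10 + 22/63*13/20 + 2/21*7/10 = 22/63 = pi_Q  (ok)
  5/9*1/10 + 22/63*1/10 + 2/21*1/20 = 2/21 = pi_R  (ok)

Answer: 5/9 22/63 2/21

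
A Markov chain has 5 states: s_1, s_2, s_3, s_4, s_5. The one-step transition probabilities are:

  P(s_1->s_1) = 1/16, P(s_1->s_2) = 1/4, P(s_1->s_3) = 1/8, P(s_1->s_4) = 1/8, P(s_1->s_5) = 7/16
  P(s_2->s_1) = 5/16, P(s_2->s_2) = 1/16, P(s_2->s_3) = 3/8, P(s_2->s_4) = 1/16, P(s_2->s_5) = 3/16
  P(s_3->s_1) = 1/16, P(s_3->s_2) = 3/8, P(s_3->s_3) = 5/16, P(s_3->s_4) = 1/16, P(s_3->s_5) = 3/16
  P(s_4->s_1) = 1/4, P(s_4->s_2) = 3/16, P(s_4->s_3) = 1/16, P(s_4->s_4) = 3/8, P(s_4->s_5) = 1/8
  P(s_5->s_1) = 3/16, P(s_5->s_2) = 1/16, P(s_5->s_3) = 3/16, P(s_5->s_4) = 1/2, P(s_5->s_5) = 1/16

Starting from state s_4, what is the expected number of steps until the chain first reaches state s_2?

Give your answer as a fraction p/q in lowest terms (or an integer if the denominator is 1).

Answer: 6368/1277

Derivation:
Let h_i = expected steps to first reach s_2 from state i.
Boundary: h_s_2 = 0.
First-step equations for the other states:
  h_s_1 = 1 + 1/16*h_s_1 + 1/4*h_s_2 + 1/8*h_s_3 + 1/8*h_s_4 + 7/16*h_s_5
  h_s_3 = 1 + 1/16*h_s_1 + 3/8*h_s_2 + 5/16*h_s_3 + 1/16*h_s_4 + 3/16*h_s_5
  h_s_4 = 1 + 1/4*h_s_1 + 3/16*h_s_2 + 1/16*h_s_3 + 3/8*h_s_4 + 1/8*h_s_5
  h_s_5 = 1 + 3/16*h_s_1 + 1/16*h_s_2 + 3/16*h_s_3 + 1/2*h_s_4 + 1/16*h_s_5

Substituting h_s_2 = 0 and rearranging gives the linear system (I - Q) h = 1:
  [15/16, -1/8, -1/8, -7/16] . (h_s_1, h_s_3, h_s_4, h_s_5) = 1
  [-1/16, 11/16, -1/16, -3/16] . (h_s_1, h_s_3, h_s_4, h_s_5) = 1
  [-1/4, -1/16, 5/8, -1/8] . (h_s_1, h_s_3, h_s_4, h_s_5) = 1
  [-3/16, -3/16, -1/2, 15/16] . (h_s_1, h_s_3, h_s_4, h_s_5) = 1

Solving yields:
  h_s_1 = 30552/6385
  h_s_3 = 24448/6385
  h_s_4 = 6368/1277
  h_s_5 = 34792/6385

Starting state is s_4, so the expected hitting time is h_s_4 = 6368/1277.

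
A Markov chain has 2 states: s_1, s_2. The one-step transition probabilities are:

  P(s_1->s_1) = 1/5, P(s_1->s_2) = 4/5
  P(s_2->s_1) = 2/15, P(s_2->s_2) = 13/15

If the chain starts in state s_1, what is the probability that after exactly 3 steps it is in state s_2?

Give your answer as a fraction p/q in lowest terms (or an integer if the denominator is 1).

Computing P^3 by repeated multiplication:
P^1 =
  s_1: [1/5, 4/5]
  s_2: [2/15, 13/15]
P^2 =
  s_1: [11/75, 64/75]
  s_2: [32/225, 193/225]
P^3 =
  s_1: [161/1125, 964/1125]
  s_2: [482/3375, 2893/3375]

(P^3)[s_1 -> s_2] = 964/1125

Answer: 964/1125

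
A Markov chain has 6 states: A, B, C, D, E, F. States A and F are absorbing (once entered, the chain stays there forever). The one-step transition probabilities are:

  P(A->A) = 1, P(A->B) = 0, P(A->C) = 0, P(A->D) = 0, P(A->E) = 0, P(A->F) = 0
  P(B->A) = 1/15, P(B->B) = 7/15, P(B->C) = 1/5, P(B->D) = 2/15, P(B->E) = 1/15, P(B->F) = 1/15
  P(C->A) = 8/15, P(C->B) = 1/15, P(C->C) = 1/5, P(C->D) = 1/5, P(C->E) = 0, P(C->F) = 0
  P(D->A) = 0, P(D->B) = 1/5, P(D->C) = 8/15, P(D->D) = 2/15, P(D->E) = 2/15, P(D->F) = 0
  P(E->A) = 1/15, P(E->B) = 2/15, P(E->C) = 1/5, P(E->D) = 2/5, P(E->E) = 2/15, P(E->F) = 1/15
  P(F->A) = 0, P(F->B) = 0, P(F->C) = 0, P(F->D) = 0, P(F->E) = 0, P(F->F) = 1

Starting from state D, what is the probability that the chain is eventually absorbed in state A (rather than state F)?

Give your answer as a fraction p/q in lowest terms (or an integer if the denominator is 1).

Let a_i = P(absorbed in A | start in state i).
Boundary conditions: a_A = 1, a_F = 0.
For each transient state i, a_i = sum_j P(i->j) * a_j:
  a_B = 1/15*a_A + 7/15*a_B + 1/5*a_C + 2/15*a_D + 1/15*a_E + 1/15*a_F
  a_C = 8/15*a_A + 1/15*a_B + 1/5*a_C + 1/5*a_D + 0*a_E + 0*a_F
  a_D = 0*a_A + 1/5*a_B + 8/15*a_C + 2/15*a_D + 2/15*a_E + 0*a_F
  a_E = 1/15*a_A + 2/15*a_B + 1/5*a_C + 2/5*a_D + 2/15*a_E + 1/15*a_F

Substituting a_A = 1 and a_F = 0, rearrange to (I - Q) a = r where r[i] = P(i -> A):
  [8/15, -1/5, -2/15, -1/15] . (a_B, a_C, a_D, a_E) = 1/15
  [-1/15, 4/5, -1/5, 0] . (a_B, a_C, a_D, a_E) = 8/15
  [-1/5, -8/15, 13/15, -2/15] . (a_B, a_C, a_D, a_E) = 0
  [-2/15, -1/5, -2/5, 13/15] . (a_B, a_C, a_D, a_E) = 1/15

Solving yields:
  a_B = 997/1216
  a_C = 1171/1216
  a_D = 1109/1216
  a_E = 1029/1216

Starting state is D, so the absorption probability is a_D = 1109/1216.

Answer: 1109/1216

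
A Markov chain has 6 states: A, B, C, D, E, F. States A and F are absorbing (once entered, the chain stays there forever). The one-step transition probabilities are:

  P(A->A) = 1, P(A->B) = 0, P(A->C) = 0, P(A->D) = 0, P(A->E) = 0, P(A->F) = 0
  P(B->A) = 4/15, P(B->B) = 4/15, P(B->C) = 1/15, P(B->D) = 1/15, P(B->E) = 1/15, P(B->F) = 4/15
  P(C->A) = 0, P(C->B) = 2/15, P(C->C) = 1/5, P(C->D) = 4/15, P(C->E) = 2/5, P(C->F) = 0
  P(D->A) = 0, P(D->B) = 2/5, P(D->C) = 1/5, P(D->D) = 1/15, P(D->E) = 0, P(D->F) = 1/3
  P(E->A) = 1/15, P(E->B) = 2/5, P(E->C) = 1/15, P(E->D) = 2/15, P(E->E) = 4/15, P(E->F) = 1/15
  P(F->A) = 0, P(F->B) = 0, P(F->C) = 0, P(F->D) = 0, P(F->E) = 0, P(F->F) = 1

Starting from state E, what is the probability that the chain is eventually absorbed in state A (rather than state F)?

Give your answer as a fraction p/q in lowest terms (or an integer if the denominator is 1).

Answer: 1027/2389

Derivation:
Let a_i = P(absorbed in A | start in state i).
Boundary conditions: a_A = 1, a_F = 0.
For each transient state i, a_i = sum_j P(i->j) * a_j:
  a_B = 4/15*a_A + 4/15*a_B + 1/15*a_C + 1/15*a_D + 1/15*a_E + 4/15*a_F
  a_C = 0*a_A + 2/15*a_B + 1/5*a_C + 4/15*a_D + 2/5*a_E + 0*a_F
  a_D = 0*a_A + 2/5*a_B + 1/5*a_C + 1/15*a_D + 0*a_E + 1/3*a_F
  a_E = 1/15*a_A + 2/5*a_B + 1/15*a_C + 2/15*a_D + 4/15*a_E + 1/15*a_F

Substituting a_A = 1 and a_F = 0, rearrange to (I - Q) a = r where r[i] = P(i -> A):
  [11/15, -1/15, -1/15, -1/15] . (a_B, a_C, a_D, a_E) = 4/15
  [-2/15, 4/5, -4/15, -2/5] . (a_B, a_C, a_D, a_E) = 0
  [-2/5, -1/5, 14/15, 0] . (a_B, a_C, a_D, a_E) = 0
  [-2/5, -1/15, -2/15, 11/15] . (a_B, a_C, a_D, a_E) = 1/15

Solving yields:
  a_B = 1107/2389
  a_C = 922/2389
  a_D = 672/2389
  a_E = 1027/2389

Starting state is E, so the absorption probability is a_E = 1027/2389.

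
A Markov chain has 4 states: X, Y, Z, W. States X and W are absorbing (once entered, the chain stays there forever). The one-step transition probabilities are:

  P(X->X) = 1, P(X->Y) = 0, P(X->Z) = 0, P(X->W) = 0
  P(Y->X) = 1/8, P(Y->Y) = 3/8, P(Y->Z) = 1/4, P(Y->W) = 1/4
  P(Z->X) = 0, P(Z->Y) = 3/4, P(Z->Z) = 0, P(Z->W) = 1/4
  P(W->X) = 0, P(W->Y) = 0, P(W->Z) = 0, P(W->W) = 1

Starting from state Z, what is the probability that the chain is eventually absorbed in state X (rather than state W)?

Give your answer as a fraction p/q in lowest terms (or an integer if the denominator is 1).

Let a_i = P(absorbed in X | start in state i).
Boundary conditions: a_X = 1, a_W = 0.
For each transient state i, a_i = sum_j P(i->j) * a_j:
  a_Y = 1/8*a_X + 3/8*a_Y + 1/4*a_Z + 1/4*a_W
  a_Z = 0*a_X + 3/4*a_Y + 0*a_Z + 1/4*a_W

Substituting a_X = 1 and a_W = 0, rearrange to (I - Q) a = r where r[i] = P(i -> X):
  [5/8, -1/4] . (a_Y, a_Z) = 1/8
  [-3/4, 1] . (a_Y, a_Z) = 0

Solving yields:
  a_Y = 2/7
  a_Z = 3/14

Starting state is Z, so the absorption probability is a_Z = 3/14.

Answer: 3/14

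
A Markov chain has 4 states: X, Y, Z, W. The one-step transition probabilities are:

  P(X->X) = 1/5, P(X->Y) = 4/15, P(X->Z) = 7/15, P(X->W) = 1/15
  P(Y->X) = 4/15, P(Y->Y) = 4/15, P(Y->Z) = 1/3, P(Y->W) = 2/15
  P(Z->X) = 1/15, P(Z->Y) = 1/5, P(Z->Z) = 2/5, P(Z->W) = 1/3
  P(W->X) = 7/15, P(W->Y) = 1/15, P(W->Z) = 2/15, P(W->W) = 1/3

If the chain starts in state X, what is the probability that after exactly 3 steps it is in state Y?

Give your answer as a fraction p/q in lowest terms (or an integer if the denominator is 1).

Answer: 662/3375

Derivation:
Computing P^3 by repeated multiplication:
P^1 =
  X: [1/5, 4/15, 7/15, 1/15]
  Y: [4/15, 4/15, 1/3, 2/15]
  Z: [1/15, 1/5, 2/5, 1/3]
  W: [7/15, 1/15, 2/15, 1/3]
P^2 =
  X: [13/75, 2/9, 17/45, 17/75]
  Y: [47/225, 49/225, 82/225, 47/225]
  Z: [56/225, 13/75, 68/225, 62/225]
  W: [62/225, 43/225, 76/225, 44/225]
P^3 =
  X: [253/1125, 662/3375, 227/675, 91/375]
  Y: [748/3375, 677/3375, 232/675, 158/675]
  Z: [826/3375, 646/3375, 373/1125, 784/3375]
  W: [742/3375, 692/3375, 1193/3375, 748/3375]

(P^3)[X -> Y] = 662/3375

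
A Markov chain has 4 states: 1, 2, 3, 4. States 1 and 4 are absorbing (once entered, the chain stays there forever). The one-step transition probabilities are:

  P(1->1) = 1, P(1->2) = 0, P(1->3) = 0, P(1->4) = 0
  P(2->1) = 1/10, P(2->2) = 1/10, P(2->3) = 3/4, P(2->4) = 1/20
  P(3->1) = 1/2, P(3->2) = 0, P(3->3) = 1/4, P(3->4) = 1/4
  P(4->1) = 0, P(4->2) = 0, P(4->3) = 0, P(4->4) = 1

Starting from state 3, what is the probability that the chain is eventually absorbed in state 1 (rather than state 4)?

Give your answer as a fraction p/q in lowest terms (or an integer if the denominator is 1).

Let a_i = P(absorbed in 1 | start in state i).
Boundary conditions: a_1 = 1, a_4 = 0.
For each transient state i, a_i = sum_j P(i->j) * a_j:
  a_2 = 1/10*a_1 + 1/10*a_2 + 3/4*a_3 + 1/20*a_4
  a_3 = 1/2*a_1 + 0*a_2 + 1/4*a_3 + 1/4*a_4

Substituting a_1 = 1 and a_4 = 0, rearrange to (I - Q) a = r where r[i] = P(i -> 1):
  [9/10, -3/4] . (a_2, a_3) = 1/10
  [0, 3/4] . (a_2, a_3) = 1/2

Solving yields:
  a_2 = 2/3
  a_3 = 2/3

Starting state is 3, so the absorption probability is a_3 = 2/3.

Answer: 2/3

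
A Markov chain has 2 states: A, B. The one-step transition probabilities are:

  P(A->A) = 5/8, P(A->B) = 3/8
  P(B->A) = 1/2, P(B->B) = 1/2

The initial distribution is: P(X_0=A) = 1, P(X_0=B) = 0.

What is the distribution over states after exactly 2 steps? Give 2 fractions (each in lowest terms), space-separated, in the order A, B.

Answer: 37/64 27/64

Derivation:
Propagating the distribution step by step (d_{t+1} = d_t * P):
d_0 = (A=1, B=0)
  d_1[A] = 1*5/8 + 0*1/2 = 5/8
  d_1[B] = 1*3/8 + 0*1/2 = 3/8
d_1 = (A=5/8, B=3/8)
  d_2[A] = 5/8*5/8 + 3/8*1/2 = 37/64
  d_2[B] = 5/8*3/8 + 3/8*1/2 = 27/64
d_2 = (A=37/64, B=27/64)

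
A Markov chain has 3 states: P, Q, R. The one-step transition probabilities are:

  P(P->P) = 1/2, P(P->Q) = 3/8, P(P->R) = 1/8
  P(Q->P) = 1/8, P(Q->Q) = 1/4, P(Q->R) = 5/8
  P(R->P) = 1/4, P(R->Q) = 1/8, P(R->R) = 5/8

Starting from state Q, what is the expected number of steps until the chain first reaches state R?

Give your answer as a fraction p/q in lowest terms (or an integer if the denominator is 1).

Answer: 40/21

Derivation:
Let h_i = expected steps to first reach R from state i.
Boundary: h_R = 0.
First-step equations for the other states:
  h_P = 1 + 1/2*h_P + 3/8*h_Q + 1/8*h_R
  h_Q = 1 + 1/8*h_P + 1/4*h_Q + 5/8*h_R

Substituting h_R = 0 and rearranging gives the linear system (I - Q) h = 1:
  [1/2, -3/8] . (h_P, h_Q) = 1
  [-1/8, 3/4] . (h_P, h_Q) = 1

Solving yields:
  h_P = 24/7
  h_Q = 40/21

Starting state is Q, so the expected hitting time is h_Q = 40/21.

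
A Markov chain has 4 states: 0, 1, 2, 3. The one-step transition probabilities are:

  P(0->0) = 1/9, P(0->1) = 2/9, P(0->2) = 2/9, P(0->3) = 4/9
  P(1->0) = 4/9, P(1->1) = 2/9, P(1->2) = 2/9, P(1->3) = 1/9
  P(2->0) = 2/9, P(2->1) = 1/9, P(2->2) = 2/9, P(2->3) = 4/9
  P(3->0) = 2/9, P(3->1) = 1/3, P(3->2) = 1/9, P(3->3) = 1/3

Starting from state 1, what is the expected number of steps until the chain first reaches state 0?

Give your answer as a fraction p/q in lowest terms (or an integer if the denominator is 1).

Let h_i = expected steps to first reach 0 from state i.
Boundary: h_0 = 0.
First-step equations for the other states:
  h_1 = 1 + 4/9*h_0 + 2/9*h_1 + 2/9*h_2 + 1/9*h_3
  h_2 = 1 + 2/9*h_0 + 1/9*h_1 + 2/9*h_2 + 4/9*h_3
  h_3 = 1 + 2/9*h_0 + 1/3*h_1 + 1/9*h_2 + 1/3*h_3

Substituting h_0 = 0 and rearranging gives the linear system (I - Q) h = 1:
  [7/9, -2/9, -1/9] . (h_1, h_2, h_3) = 1
  [-1/9, 7/9, -4/9] . (h_1, h_2, h_3) = 1
  [-1/3, -1/9, 2/3] . (h_1, h_2, h_3) = 1

Solving yields:
  h_1 = 297/104
  h_2 = 387/104
  h_3 = 369/104

Starting state is 1, so the expected hitting time is h_1 = 297/104.

Answer: 297/104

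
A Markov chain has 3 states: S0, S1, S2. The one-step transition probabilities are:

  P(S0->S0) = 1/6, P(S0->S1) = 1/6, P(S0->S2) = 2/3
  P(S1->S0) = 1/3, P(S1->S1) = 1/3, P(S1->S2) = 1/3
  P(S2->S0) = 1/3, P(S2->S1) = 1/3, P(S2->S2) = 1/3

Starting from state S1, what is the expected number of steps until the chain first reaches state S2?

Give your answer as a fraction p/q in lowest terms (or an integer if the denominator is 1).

Answer: 7/3

Derivation:
Let h_i = expected steps to first reach S2 from state i.
Boundary: h_S2 = 0.
First-step equations for the other states:
  h_S0 = 1 + 1/6*h_S0 + 1/6*h_S1 + 2/3*h_S2
  h_S1 = 1 + 1/3*h_S0 + 1/3*h_S1 + 1/3*h_S2

Substituting h_S2 = 0 and rearranging gives the linear system (I - Q) h = 1:
  [5/6, -1/6] . (h_S0, h_S1) = 1
  [-1/3, 2/3] . (h_S0, h_S1) = 1

Solving yields:
  h_S0 = 5/3
  h_S1 = 7/3

Starting state is S1, so the expected hitting time is h_S1 = 7/3.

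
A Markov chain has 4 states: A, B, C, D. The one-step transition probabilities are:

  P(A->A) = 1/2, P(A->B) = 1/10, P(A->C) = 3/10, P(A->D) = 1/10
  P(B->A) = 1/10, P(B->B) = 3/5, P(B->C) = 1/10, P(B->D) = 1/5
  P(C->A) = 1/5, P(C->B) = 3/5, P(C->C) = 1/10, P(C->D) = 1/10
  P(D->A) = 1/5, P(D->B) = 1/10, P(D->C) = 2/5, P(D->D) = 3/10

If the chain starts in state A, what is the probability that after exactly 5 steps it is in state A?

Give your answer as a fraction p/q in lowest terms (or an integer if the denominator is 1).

Computing P^5 by repeated multiplication:
P^1 =
  A: [1/2, 1/10, 3/10, 1/10]
  B: [1/10, 3/5, 1/10, 1/5]
  C: [1/5, 3/5, 1/10, 1/10]
  D: [1/5, 1/10, 2/5, 3/10]
P^2 =
  A: [17/50, 3/10, 23/100, 13/100]
  B: [17/100, 9/20, 9/50, 1/5]
  C: [1/5, 9/20, 17/100, 9/50]
  D: [1/4, 7/20, 23/100, 17/100]
P^3 =
  A: [34/125, 73/200, 207/1000, 39/250]
  B: [103/500, 83/200, 97/500, 37/200]
  C: [43/200, 41/100, 97/500, 181/1000]
  D: [6/25, 39/100, 201/1000, 169/1000]
P^4 =
  A: [2451/10000, 193/500, 503/2500, 1677/10000]
  B: [2203/10000, 809/2000, 1967/10000, 357/2000]
  C: [447/2000, 201/500, 1973/10000, 443/2500]
  D: [233/1000, 791/2000, 1987/10000, 108/625]
P^5 =
  A: [23493/100000, 246/625, 19933/100000, 8607/50000]
  B: [5641/25000, 2003/5000, 19761/100000, 3523/20000]
  C: [4537/20000, 7993/20000, 9893/50000, 4391/25000]
  D: [4607/20000, 3971/10000, 4961/25000, 17411/100000]

(P^5)[A -> A] = 23493/100000

Answer: 23493/100000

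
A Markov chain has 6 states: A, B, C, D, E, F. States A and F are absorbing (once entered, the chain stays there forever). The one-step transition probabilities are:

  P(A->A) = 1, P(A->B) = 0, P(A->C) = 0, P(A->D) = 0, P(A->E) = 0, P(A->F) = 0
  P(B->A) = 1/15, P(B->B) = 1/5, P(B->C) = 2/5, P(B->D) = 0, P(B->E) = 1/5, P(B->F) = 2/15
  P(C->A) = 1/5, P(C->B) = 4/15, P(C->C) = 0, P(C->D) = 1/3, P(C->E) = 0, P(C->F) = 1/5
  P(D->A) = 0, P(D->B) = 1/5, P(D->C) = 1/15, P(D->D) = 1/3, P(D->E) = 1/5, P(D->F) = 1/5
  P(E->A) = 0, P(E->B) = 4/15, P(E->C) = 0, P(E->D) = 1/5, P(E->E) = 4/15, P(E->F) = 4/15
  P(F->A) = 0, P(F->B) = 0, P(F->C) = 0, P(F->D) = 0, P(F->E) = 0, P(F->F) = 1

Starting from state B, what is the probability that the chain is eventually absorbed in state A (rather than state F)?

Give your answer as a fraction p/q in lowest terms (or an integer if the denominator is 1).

Answer: 661/2313

Derivation:
Let a_i = P(absorbed in A | start in state i).
Boundary conditions: a_A = 1, a_F = 0.
For each transient state i, a_i = sum_j P(i->j) * a_j:
  a_B = 1/15*a_A + 1/5*a_B + 2/5*a_C + 0*a_D + 1/5*a_E + 2/15*a_F
  a_C = 1/5*a_A + 4/15*a_B + 0*a_C + 1/3*a_D + 0*a_E + 1/5*a_F
  a_D = 0*a_A + 1/5*a_B + 1/15*a_C + 1/3*a_D + 1/5*a_E + 1/5*a_F
  a_E = 0*a_A + 4/15*a_B + 0*a_C + 1/5*a_D + 4/15*a_E + 4/15*a_F

Substituting a_A = 1 and a_F = 0, rearrange to (I - Q) a = r where r[i] = P(i -> A):
  [4/5, -2/5, 0, -1/5] . (a_B, a_C, a_D, a_E) = 1/15
  [-4/15, 1, -1/3, 0] . (a_B, a_C, a_D, a_E) = 1/5
  [-1/5, -1/15, 2/3, -1/5] . (a_B, a_C, a_D, a_E) = 0
  [-4/15, 0, -1/5, 11/15] . (a_B, a_C, a_D, a_E) = 0

Solving yields:
  a_B = 661/2313
  a_C = 3824/11565
  a_D = 1889/11565
  a_E = 1717/11565

Starting state is B, so the absorption probability is a_B = 661/2313.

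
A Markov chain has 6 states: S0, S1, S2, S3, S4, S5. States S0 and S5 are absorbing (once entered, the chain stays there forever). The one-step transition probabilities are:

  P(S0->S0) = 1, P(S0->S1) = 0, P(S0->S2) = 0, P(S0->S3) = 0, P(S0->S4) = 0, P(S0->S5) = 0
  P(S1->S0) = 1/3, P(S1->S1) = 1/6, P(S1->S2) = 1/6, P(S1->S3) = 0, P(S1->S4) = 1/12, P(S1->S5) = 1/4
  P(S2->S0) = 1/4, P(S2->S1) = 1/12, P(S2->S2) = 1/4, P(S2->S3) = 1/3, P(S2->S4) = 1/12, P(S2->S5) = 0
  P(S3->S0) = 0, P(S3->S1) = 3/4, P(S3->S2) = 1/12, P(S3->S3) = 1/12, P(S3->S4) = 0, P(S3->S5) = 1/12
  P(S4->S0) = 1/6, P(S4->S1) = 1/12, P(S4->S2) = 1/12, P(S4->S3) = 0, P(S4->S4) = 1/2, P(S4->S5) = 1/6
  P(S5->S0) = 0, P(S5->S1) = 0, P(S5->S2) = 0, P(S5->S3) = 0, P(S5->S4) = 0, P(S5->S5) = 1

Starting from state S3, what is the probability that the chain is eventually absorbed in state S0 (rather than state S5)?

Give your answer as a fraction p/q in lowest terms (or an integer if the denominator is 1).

Let a_i = P(absorbed in S0 | start in state i).
Boundary conditions: a_S0 = 1, a_S5 = 0.
For each transient state i, a_i = sum_j P(i->j) * a_j:
  a_S1 = 1/3*a_S0 + 1/6*a_S1 + 1/6*a_S2 + 0*a_S3 + 1/12*a_S4 + 1/4*a_S5
  a_S2 = 1/4*a_S0 + 1/12*a_S1 + 1/4*a_S2 + 1/3*a_S3 + 1/12*a_S4 + 0*a_S5
  a_S3 = 0*a_S0 + 3/4*a_S1 + 1/12*a_S2 + 1/12*a_S3 + 0*a_S4 + 1/12*a_S5
  a_S4 = 1/6*a_S0 + 1/12*a_S1 + 1/12*a_S2 + 0*a_S3 + 1/2*a_S4 + 1/6*a_S5

Substituting a_S0 = 1 and a_S5 = 0, rearrange to (I - Q) a = r where r[i] = P(i -> S0):
  [5/6, -1/6, 0, -1/12] . (a_S1, a_S2, a_S3, a_S4) = 1/3
  [-1/12, 3/4, -1/3, -1/12] . (a_S1, a_S2, a_S3, a_S4) = 1/4
  [-3/4, -1/12, 11/12, 0] . (a_S1, a_S2, a_S3, a_S4) = 0
  [-1/12, -1/12, 0, 1/2] . (a_S1, a_S2, a_S3, a_S4) = 1/6

Solving yields:
  a_S1 = 223/374
  a_S2 = 3433/4862
  a_S3 = 122/221
  a_S4 = 1338/2431

Starting state is S3, so the absorption probability is a_S3 = 122/221.

Answer: 122/221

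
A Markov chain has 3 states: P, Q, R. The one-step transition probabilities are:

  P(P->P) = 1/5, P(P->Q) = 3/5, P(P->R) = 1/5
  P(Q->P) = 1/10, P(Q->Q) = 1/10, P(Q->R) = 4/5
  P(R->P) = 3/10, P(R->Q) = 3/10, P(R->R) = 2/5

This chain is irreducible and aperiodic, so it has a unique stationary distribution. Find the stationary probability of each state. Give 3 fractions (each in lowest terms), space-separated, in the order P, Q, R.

The stationary distribution satisfies pi = pi * P, i.e.:
  pi_P = 1/5*pi_P + 1/10*pi_Q + 3/10*pi_R
  pi_Q = 3/5*pi_P + 1/10*pi_Q + 3/10*pi_R
  pi_R = 1/5*pi_P + 4/5*pi_Q + 2/5*pi_R
with normalization: pi_P + pi_Q + pi_R = 1.

Using the first 2 balance equations plus normalization, the linear system A*pi = b is:
  [-4/5, 1/10, 3/10] . pi = 0
  [3/5, -9/10, 3/10] . pi = 0
  [1, 1, 1] . pi = 1

Solving yields:
  pi_P = 5/23
  pi_Q = 7/23
  pi_R = 11/23

Verification (pi * P):
  5/23*1/5 + 7/23*1/10 + 11/23*3/10 = 5/23 = pi_P  (ok)
  5/23*3/5 + 7/23*1/10 + 11/23*3/10 = 7/23 = pi_Q  (ok)
  5/23*1/5 + 7/23*4/5 + 11/23*2/5 = 11/23 = pi_R  (ok)

Answer: 5/23 7/23 11/23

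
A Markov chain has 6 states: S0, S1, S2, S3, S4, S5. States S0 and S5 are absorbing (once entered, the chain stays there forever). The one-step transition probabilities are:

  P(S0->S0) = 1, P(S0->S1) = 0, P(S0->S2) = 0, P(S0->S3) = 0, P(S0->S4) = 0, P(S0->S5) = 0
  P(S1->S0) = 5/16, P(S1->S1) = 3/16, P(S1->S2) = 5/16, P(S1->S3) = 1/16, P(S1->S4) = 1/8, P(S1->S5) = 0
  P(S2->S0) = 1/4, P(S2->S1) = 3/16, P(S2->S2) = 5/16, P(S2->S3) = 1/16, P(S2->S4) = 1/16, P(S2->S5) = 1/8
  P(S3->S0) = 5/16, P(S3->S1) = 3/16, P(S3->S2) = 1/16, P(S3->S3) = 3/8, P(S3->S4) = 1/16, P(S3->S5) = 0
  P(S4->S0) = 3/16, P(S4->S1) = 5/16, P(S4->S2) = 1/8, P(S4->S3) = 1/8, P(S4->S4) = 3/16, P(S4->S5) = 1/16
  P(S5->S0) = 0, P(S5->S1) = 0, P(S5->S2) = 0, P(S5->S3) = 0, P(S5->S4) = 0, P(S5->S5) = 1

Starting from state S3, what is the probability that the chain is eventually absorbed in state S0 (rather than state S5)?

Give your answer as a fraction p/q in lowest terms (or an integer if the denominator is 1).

Answer: 1383/1501

Derivation:
Let a_i = P(absorbed in S0 | start in state i).
Boundary conditions: a_S0 = 1, a_S5 = 0.
For each transient state i, a_i = sum_j P(i->j) * a_j:
  a_S1 = 5/16*a_S0 + 3/16*a_S1 + 5/16*a_S2 + 1/16*a_S3 + 1/8*a_S4 + 0*a_S5
  a_S2 = 1/4*a_S0 + 3/16*a_S1 + 5/16*a_S2 + 1/16*a_S3 + 1/16*a_S4 + 1/8*a_S5
  a_S3 = 5/16*a_S0 + 3/16*a_S1 + 1/16*a_S2 + 3/8*a_S3 + 1/16*a_S4 + 0*a_S5
  a_S4 = 3/16*a_S0 + 5/16*a_S1 + 1/8*a_S2 + 1/8*a_S3 + 3/16*a_S4 + 1/16*a_S5

Substituting a_S0 = 1 and a_S5 = 0, rearrange to (I - Q) a = r where r[i] = P(i -> S0):
  [13/16, -5/16, -1/16, -1/8] . (a_S1, a_S2, a_S3, a_S4) = 5/16
  [-3/16, 11/16, -1/16, -1/16] . (a_S1, a_S2, a_S3, a_S4) = 1/4
  [-3/16, -1/16, 5/8, -1/16] . (a_S1, a_S2, a_S3, a_S4) = 5/16
  [-5/16, -1/8, -1/8, 13/16] . (a_S1, a_S2, a_S3, a_S4) = 3/16

Solving yields:
  a_S1 = 1314/1501
  a_S2 = 3428/4503
  a_S3 = 1383/1501
  a_S4 = 3721/4503

Starting state is S3, so the absorption probability is a_S3 = 1383/1501.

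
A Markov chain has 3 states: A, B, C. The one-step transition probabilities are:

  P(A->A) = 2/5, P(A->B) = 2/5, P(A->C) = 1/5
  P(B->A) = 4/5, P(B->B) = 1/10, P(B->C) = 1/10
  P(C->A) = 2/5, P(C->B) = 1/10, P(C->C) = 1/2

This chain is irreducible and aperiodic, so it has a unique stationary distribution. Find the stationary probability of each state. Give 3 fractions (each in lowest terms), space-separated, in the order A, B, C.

Answer: 1/2 1/4 1/4

Derivation:
The stationary distribution satisfies pi = pi * P, i.e.:
  pi_A = 2/5*pi_A + 4/5*pi_B + 2/5*pi_C
  pi_B = 2/5*pi_A + 1/10*pi_B + 1/10*pi_C
  pi_C = 1/5*pi_A + 1/10*pi_B + 1/2*pi_C
with normalization: pi_A + pi_B + pi_C = 1.

Using the first 2 balance equations plus normalization, the linear system A*pi = b is:
  [-3/5, 4/5, 2/5] . pi = 0
  [2/5, -9/10, 1/10] . pi = 0
  [1, 1, 1] . pi = 1

Solving yields:
  pi_A = 1/2
  pi_B = 1/4
  pi_C = 1/4

Verification (pi * P):
  1/2*2/5 + 1/4*4/5 + 1/4*2/5 = 1/2 = pi_A  (ok)
  1/2*2/5 + 1/4*1/10 + 1/4*1/10 = 1/4 = pi_B  (ok)
  1/2*1/5 + 1/4*1/10 + 1/4*1/2 = 1/4 = pi_C  (ok)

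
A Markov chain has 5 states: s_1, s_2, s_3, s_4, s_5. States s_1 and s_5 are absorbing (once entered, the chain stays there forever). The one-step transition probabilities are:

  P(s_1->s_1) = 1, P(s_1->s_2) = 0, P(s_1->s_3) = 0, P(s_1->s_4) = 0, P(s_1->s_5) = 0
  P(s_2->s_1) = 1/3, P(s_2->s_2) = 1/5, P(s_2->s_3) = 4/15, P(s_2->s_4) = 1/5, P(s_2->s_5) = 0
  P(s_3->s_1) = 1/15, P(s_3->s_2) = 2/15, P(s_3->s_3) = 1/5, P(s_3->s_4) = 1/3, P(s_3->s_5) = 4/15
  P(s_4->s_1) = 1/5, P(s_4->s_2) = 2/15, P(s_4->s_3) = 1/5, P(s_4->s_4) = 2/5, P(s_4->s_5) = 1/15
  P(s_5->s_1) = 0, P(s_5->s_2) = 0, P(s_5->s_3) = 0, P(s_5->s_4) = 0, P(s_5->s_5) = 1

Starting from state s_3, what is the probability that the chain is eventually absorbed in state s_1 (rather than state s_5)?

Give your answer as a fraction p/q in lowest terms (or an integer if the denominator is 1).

Answer: 220/457

Derivation:
Let a_i = P(absorbed in s_1 | start in state i).
Boundary conditions: a_s_1 = 1, a_s_5 = 0.
For each transient state i, a_i = sum_j P(i->j) * a_j:
  a_s_2 = 1/3*a_s_1 + 1/5*a_s_2 + 4/15*a_s_3 + 1/5*a_s_4 + 0*a_s_5
  a_s_3 = 1/15*a_s_1 + 2/15*a_s_2 + 1/5*a_s_3 + 1/3*a_s_4 + 4/15*a_s_5
  a_s_4 = 1/5*a_s_1 + 2/15*a_s_2 + 1/5*a_s_3 + 2/5*a_s_4 + 1/15*a_s_5

Substituting a_s_1 = 1 and a_s_5 = 0, rearrange to (I - Q) a = r where r[i] = P(i -> s_1):
  [4/5, -4/15, -1/5] . (a_s_2, a_s_3, a_s_4) = 1/3
  [-2/15, 4/5, -1/3] . (a_s_2, a_s_3, a_s_4) = 1/15
  [-2/15, -1/5, 3/5] . (a_s_2, a_s_3, a_s_4) = 1/5

Solving yields:
  a_s_2 = 339/457
  a_s_3 = 220/457
  a_s_4 = 301/457

Starting state is s_3, so the absorption probability is a_s_3 = 220/457.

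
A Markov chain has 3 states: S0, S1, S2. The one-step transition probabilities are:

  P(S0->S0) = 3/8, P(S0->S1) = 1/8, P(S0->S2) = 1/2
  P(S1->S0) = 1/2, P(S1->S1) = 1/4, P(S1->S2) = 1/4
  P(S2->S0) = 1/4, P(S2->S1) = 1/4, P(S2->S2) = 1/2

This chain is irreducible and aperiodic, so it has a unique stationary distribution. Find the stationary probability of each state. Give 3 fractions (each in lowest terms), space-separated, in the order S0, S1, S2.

Answer: 10/29 6/29 13/29

Derivation:
The stationary distribution satisfies pi = pi * P, i.e.:
  pi_S0 = 3/8*pi_S0 + 1/2*pi_S1 + 1/4*pi_S2
  pi_S1 = 1/8*pi_S0 + 1/4*pi_S1 + 1/4*pi_S2
  pi_S2 = 1/2*pi_S0 + 1/4*pi_S1 + 1/2*pi_S2
with normalization: pi_S0 + pi_S1 + pi_S2 = 1.

Using the first 2 balance equations plus normalization, the linear system A*pi = b is:
  [-5/8, 1/2, 1/4] . pi = 0
  [1/8, -3/4, 1/4] . pi = 0
  [1, 1, 1] . pi = 1

Solving yields:
  pi_S0 = 10/29
  pi_S1 = 6/29
  pi_S2 = 13/29

Verification (pi * P):
  10/29*3/8 + 6/29*1/2 + 13/29*1/4 = 10/29 = pi_S0  (ok)
  10/29*1/8 + 6/29*1/4 + 13/29*1/4 = 6/29 = pi_S1  (ok)
  10/29*1/2 + 6/29*1/4 + 13/29*1/2 = 13/29 = pi_S2  (ok)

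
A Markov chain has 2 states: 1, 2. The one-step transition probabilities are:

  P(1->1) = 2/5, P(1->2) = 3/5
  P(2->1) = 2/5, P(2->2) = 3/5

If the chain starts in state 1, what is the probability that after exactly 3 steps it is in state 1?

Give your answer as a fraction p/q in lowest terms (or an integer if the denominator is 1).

Computing P^3 by repeated multiplication:
P^1 =
  1: [2/5, 3/5]
  2: [2/5, 3/5]
P^2 =
  1: [2/5, 3/5]
  2: [2/5, 3/5]
P^3 =
  1: [2/5, 3/5]
  2: [2/5, 3/5]

(P^3)[1 -> 1] = 2/5

Answer: 2/5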